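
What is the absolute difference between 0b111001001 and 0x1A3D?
Convert 0b111001001 (binary) → 256 + 128 + 64 + 8 + 1 = 457 (decimal)
Convert 0x1A3D (hexadecimal) → 1×4096 + 10×256 + 3×16 + 13 = 6717 (decimal)
Compute |457 - 6717| = 6260
6260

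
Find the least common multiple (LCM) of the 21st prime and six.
Convert the 21st prime (prime index) → 73 (decimal)
Convert six (English words) → 6 (decimal)
Compute lcm(73, 6) = 438
438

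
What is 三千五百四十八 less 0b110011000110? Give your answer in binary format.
Convert 三千五百四十八 (Chinese numeral) → 3×1000 + 5×100 + 4×10 + 8 = 3548 (decimal)
Convert 0b110011000110 (binary) → 2048 + 1024 + 128 + 64 + 4 + 2 = 3270 (decimal)
Compute 3548 - 3270 = 278
Convert 278 (decimal) → 278 = 256 + 16 + 4 + 2 → 0b100010110 (binary)
0b100010110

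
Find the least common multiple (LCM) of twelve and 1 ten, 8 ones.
Convert twelve (English words) → 12 (decimal)
Convert 1 ten, 8 ones (place-value notation) → 1×10 + 8 = 18 (decimal)
Compute lcm(12, 18) = 36
36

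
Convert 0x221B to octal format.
Convert 0x221B (hexadecimal) → 2×4096 + 2×256 + 1×16 + 11 = 8731 (decimal)
Convert 8731 (decimal) → 8731 = 2×4096 + 1×512 + 3×8 + 3 → 0o21033 (octal)
0o21033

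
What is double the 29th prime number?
The 29th prime number = 109
Compute 109 × 2 = 218
218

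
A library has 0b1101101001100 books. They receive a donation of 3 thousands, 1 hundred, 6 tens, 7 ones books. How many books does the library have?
Convert 0b1101101001100 (binary) → 4096 + 2048 + 512 + 256 + 64 + 8 + 4 = 6988 (decimal)
Convert 3 thousands, 1 hundred, 6 tens, 7 ones (place-value notation) → 3×1000 + 1×100 + 6×10 + 7 = 3167 (decimal)
Compute 6988 + 3167 = 10155
10155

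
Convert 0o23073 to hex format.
Convert 0o23073 (octal) → 2×4096 + 3×512 + 7×8 + 3 = 9787 (decimal)
Convert 9787 (decimal) → 9787 = 2×4096 + 6×256 + 3×16 + 11 → 0x263B (hexadecimal)
0x263B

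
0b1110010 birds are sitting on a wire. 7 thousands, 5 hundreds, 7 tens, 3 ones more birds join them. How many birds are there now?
Convert 0b1110010 (binary) → 64 + 32 + 16 + 2 = 114 (decimal)
Convert 7 thousands, 5 hundreds, 7 tens, 3 ones (place-value notation) → 7×1000 + 5×100 + 7×10 + 3 = 7573 (decimal)
Compute 114 + 7573 = 7687
7687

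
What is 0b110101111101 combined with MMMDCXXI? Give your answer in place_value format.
Convert 0b110101111101 (binary) → 2048 + 1024 + 256 + 64 + 32 + 16 + 8 + 4 + 1 = 3453 (decimal)
Convert MMMDCXXI (Roman numeral) → 1000 + 1000 + 1000 + 500 + 100 + 10 + 10 + 1 = 3621 (decimal)
Compute 3453 + 3621 = 7074
Convert 7074 (decimal) → 7074 = 7×1000 + 7×10 + 4 → 7 thousands, 7 tens, 4 ones (place-value notation)
7 thousands, 7 tens, 4 ones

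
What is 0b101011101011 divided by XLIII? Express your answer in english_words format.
Convert 0b101011101011 (binary) → 2048 + 512 + 128 + 64 + 32 + 8 + 2 + 1 = 2795 (decimal)
Convert XLIII (Roman numeral) → 40 + 1 + 1 + 1 = 43 (decimal)
Compute 2795 ÷ 43 = 65
Convert 65 (decimal) → sixty-five (English words)
sixty-five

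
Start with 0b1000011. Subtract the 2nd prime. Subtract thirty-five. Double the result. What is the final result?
Convert 0b1000011 (binary) → 64 + 2 + 1 = 67 (decimal)
Start: 67
Convert the 2nd prime (prime index) → 3 (decimal)
67 - 3 = 64
Convert thirty-five (English words) → 35 (decimal)
64 - 35 = 29
29 × 2 = 58
58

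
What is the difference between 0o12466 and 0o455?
Convert 0o12466 (octal) → 1×4096 + 2×512 + 4×64 + 6×8 + 6 = 5430 (decimal)
Convert 0o455 (octal) → 4×64 + 5×8 + 5 = 301 (decimal)
Difference: |5430 - 301| = 5129
5129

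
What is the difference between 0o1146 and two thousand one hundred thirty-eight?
Convert 0o1146 (octal) → 1×512 + 1×64 + 4×8 + 6 = 614 (decimal)
Convert two thousand one hundred thirty-eight (English words) → 2×1000 + 1×100 + 38 = 2138 (decimal)
Difference: |614 - 2138| = 1524
1524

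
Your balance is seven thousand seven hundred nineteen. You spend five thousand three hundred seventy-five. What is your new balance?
Convert seven thousand seven hundred nineteen (English words) → 7×1000 + 7×100 + 19 = 7719 (decimal)
Convert five thousand three hundred seventy-five (English words) → 5×1000 + 3×100 + 75 = 5375 (decimal)
Compute 7719 - 5375 = 2344
2344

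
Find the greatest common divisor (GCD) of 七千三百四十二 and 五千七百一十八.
Convert 七千三百四十二 (Chinese numeral) → 7×1000 + 3×100 + 4×10 + 2 = 7342 (decimal)
Convert 五千七百一十八 (Chinese numeral) → 5×1000 + 7×100 + 1×10 + 8 = 5718 (decimal)
Compute gcd(7342, 5718) = 2
2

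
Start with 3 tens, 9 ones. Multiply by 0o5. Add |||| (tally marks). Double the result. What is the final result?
Convert 3 tens, 9 ones (place-value notation) → 3×10 + 9 = 39 (decimal)
Start: 39
Convert 0o5 (octal) → 5 (decimal)
39 × 5 = 195
Convert |||| (tally marks) → 4 (decimal)
195 + 4 = 199
199 × 2 = 398
398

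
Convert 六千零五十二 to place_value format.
Convert 六千零五十二 (Chinese numeral) → 6×1000 + 5×10 + 2 = 6052 (decimal)
Convert 6052 (decimal) → 6052 = 6×1000 + 5×10 + 2 → 6 thousands, 5 tens, 2 ones (place-value notation)
6 thousands, 5 tens, 2 ones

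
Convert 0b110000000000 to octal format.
Convert 0b110000000000 (binary) → 2048 + 1024 = 3072 (decimal)
Convert 3072 (decimal) → 3072 = 6×512 → 0o6000 (octal)
0o6000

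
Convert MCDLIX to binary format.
Convert MCDLIX (Roman numeral) → 1000 + 400 + 50 + 9 = 1459 (decimal)
Convert 1459 (decimal) → 1459 = 1024 + 256 + 128 + 32 + 16 + 2 + 1 → 0b10110110011 (binary)
0b10110110011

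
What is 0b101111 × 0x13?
Convert 0b101111 (binary) → 32 + 8 + 4 + 2 + 1 = 47 (decimal)
Convert 0x13 (hexadecimal) → 1×16 + 3 = 19 (decimal)
Compute 47 × 19 = 893
893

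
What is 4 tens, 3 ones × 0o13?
Convert 4 tens, 3 ones (place-value notation) → 4×10 + 3 = 43 (decimal)
Convert 0o13 (octal) → 1×8 + 3 = 11 (decimal)
Compute 43 × 11 = 473
473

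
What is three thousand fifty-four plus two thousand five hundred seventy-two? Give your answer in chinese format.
Convert three thousand fifty-four (English words) → 3×1000 + 54 = 3054 (decimal)
Convert two thousand five hundred seventy-two (English words) → 2×1000 + 5×100 + 72 = 2572 (decimal)
Compute 3054 + 2572 = 5626
Convert 5626 (decimal) → 5626 = 5×1000 + 6×100 + 2×10 + 6 → 五千六百二十六 (Chinese numeral)
五千六百二十六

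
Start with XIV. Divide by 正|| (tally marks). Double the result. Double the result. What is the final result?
Convert XIV (Roman numeral) → 10 + 4 = 14 (decimal)
Start: 14
Convert 正|| (tally marks) → 5 + 2 = 7 (decimal)
14 ÷ 7 = 2
2 × 2 = 4
4 × 2 = 8
8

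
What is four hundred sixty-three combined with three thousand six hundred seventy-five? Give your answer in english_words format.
Convert four hundred sixty-three (English words) → 4×100 + 63 = 463 (decimal)
Convert three thousand six hundred seventy-five (English words) → 3×1000 + 6×100 + 75 = 3675 (decimal)
Compute 463 + 3675 = 4138
Convert 4138 (decimal) → 4138 = 4×1000 + 1×100 + 38 → four thousand one hundred thirty-eight (English words)
four thousand one hundred thirty-eight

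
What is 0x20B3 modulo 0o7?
Convert 0x20B3 (hexadecimal) → 2×4096 + 11×16 + 3 = 8371 (decimal)
Convert 0o7 (octal) → 7 (decimal)
Compute 8371 mod 7 = 6
6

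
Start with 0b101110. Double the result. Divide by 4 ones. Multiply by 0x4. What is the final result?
Convert 0b101110 (binary) → 32 + 8 + 4 + 2 = 46 (decimal)
Start: 46
46 × 2 = 92
Convert 4 ones (place-value notation) → 4 (decimal)
92 ÷ 4 = 23
Convert 0x4 (hexadecimal) → 4 (decimal)
23 × 4 = 92
92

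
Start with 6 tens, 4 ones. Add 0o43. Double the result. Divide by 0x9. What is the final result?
Convert 6 tens, 4 ones (place-value notation) → 6×10 + 4 = 64 (decimal)
Start: 64
Convert 0o43 (octal) → 4×8 + 3 = 35 (decimal)
64 + 35 = 99
99 × 2 = 198
Convert 0x9 (hexadecimal) → 9 (decimal)
198 ÷ 9 = 22
22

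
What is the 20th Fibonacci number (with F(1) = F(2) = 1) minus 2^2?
The 20th Fibonacci number (with F(1) = F(2) = 1) = 6765
Convert 2^2 (power) → 4 (decimal)
Compute 6765 - 4 = 6761
6761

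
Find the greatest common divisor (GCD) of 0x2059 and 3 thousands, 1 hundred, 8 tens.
Convert 0x2059 (hexadecimal) → 2×4096 + 5×16 + 9 = 8281 (decimal)
Convert 3 thousands, 1 hundred, 8 tens (place-value notation) → 3×1000 + 1×100 + 8×10 = 3180 (decimal)
Compute gcd(8281, 3180) = 1
1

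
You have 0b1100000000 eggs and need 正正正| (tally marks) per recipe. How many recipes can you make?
Convert 0b1100000000 (binary) → 512 + 256 = 768 (decimal)
Convert 正正正| (tally marks) → 5 + 5 + 5 + 1 = 16 (decimal)
Compute 768 ÷ 16 = 48
48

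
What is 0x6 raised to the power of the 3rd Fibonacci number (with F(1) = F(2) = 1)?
Convert 0x6 (hexadecimal) → 6 (decimal)
Convert the 3rd Fibonacci number (with F(1) = F(2) = 1) (Fibonacci index) → 1, 1, 2 → 2 (decimal)
Compute 6 ^ 2 = 36
36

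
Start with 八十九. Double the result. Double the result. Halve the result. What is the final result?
Convert 八十九 (Chinese numeral) → 8×10 + 9 = 89 (decimal)
Start: 89
89 × 2 = 178
178 × 2 = 356
356 ÷ 2 = 178
178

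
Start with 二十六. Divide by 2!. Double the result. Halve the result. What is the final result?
Convert 二十六 (Chinese numeral) → 2×10 + 6 = 26 (decimal)
Start: 26
Convert 2! (factorial) → 2 (decimal)
26 ÷ 2 = 13
13 × 2 = 26
26 ÷ 2 = 13
13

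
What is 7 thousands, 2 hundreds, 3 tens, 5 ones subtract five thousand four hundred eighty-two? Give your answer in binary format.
Convert 7 thousands, 2 hundreds, 3 tens, 5 ones (place-value notation) → 7×1000 + 2×100 + 3×10 + 5 = 7235 (decimal)
Convert five thousand four hundred eighty-two (English words) → 5×1000 + 4×100 + 82 = 5482 (decimal)
Compute 7235 - 5482 = 1753
Convert 1753 (decimal) → 1753 = 1024 + 512 + 128 + 64 + 16 + 8 + 1 → 0b11011011001 (binary)
0b11011011001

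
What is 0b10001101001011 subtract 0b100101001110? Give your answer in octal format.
Convert 0b10001101001011 (binary) → 8192 + 512 + 256 + 64 + 8 + 2 + 1 = 9035 (decimal)
Convert 0b100101001110 (binary) → 2048 + 256 + 64 + 8 + 4 + 2 = 2382 (decimal)
Compute 9035 - 2382 = 6653
Convert 6653 (decimal) → 6653 = 1×4096 + 4×512 + 7×64 + 7×8 + 5 → 0o14775 (octal)
0o14775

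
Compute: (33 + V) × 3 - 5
Convert V (Roman numeral) → 5 (decimal)
Expression in decimal: (33 + 5) × 3 - 5
Parentheses first: 33 + 5 = 38
Multiply: 38 × 3 = 114
Subtract: 114 - 5 = 109
109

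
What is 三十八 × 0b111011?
Convert 三十八 (Chinese numeral) → 3×10 + 8 = 38 (decimal)
Convert 0b111011 (binary) → 32 + 16 + 8 + 2 + 1 = 59 (decimal)
Compute 38 × 59 = 2242
2242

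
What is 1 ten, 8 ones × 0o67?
Convert 1 ten, 8 ones (place-value notation) → 1×10 + 8 = 18 (decimal)
Convert 0o67 (octal) → 6×8 + 7 = 55 (decimal)
Compute 18 × 55 = 990
990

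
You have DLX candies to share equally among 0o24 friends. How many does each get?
Convert DLX (Roman numeral) → 500 + 50 + 10 = 560 (decimal)
Convert 0o24 (octal) → 2×8 + 4 = 20 (decimal)
Compute 560 ÷ 20 = 28
28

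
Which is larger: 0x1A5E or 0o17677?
Convert 0x1A5E (hexadecimal) → 1×4096 + 10×256 + 5×16 + 14 = 6750 (decimal)
Convert 0o17677 (octal) → 1×4096 + 7×512 + 6×64 + 7×8 + 7 = 8127 (decimal)
Compare 6750 vs 8127: larger = 8127
8127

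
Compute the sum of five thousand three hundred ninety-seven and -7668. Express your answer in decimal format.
Convert five thousand three hundred ninety-seven (English words) → 5×1000 + 3×100 + 97 = 5397 (decimal)
Compute 5397 + -7668 = -2271
-2271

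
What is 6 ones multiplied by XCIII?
Convert 6 ones (place-value notation) → 6 (decimal)
Convert XCIII (Roman numeral) → 90 + 1 + 1 + 1 = 93 (decimal)
Compute 6 × 93 = 558
558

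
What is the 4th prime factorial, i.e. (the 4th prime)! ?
Convert the 4th prime (prime index) → 7 (decimal)
Compute 7! = 5040
5040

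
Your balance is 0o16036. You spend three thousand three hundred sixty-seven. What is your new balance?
Convert 0o16036 (octal) → 1×4096 + 6×512 + 3×8 + 6 = 7198 (decimal)
Convert three thousand three hundred sixty-seven (English words) → 3×1000 + 3×100 + 67 = 3367 (decimal)
Compute 7198 - 3367 = 3831
3831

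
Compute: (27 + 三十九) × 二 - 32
Convert 三十九 (Chinese numeral) → 3×10 + 9 = 39 (decimal)
Convert 二 (Chinese numeral) → 2 (decimal)
Expression in decimal: (27 + 39) × 2 - 32
Parentheses first: 27 + 39 = 66
Multiply: 66 × 2 = 132
Subtract: 132 - 32 = 100
100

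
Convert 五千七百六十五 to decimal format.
Convert 五千七百六十五 (Chinese numeral) → 5×1000 + 7×100 + 6×10 + 5 = 5765 (decimal)
5765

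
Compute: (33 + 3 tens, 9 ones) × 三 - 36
Convert 3 tens, 9 ones (place-value notation) → 3×10 + 9 = 39 (decimal)
Convert 三 (Chinese numeral) → 3 (decimal)
Expression in decimal: (33 + 39) × 3 - 36
Parentheses first: 33 + 39 = 72
Multiply: 72 × 3 = 216
Subtract: 216 - 36 = 180
180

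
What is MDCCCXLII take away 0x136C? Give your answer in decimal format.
Convert MDCCCXLII (Roman numeral) → 1000 + 500 + 100 + 100 + 100 + 40 + 1 + 1 = 1842 (decimal)
Convert 0x136C (hexadecimal) → 1×4096 + 3×256 + 6×16 + 12 = 4972 (decimal)
Compute 1842 - 4972 = -3130
-3130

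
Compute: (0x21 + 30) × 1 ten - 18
Convert 0x21 (hexadecimal) → 2×16 + 1 = 33 (decimal)
Convert 1 ten (place-value notation) → 1×10 = 10 (decimal)
Expression in decimal: (33 + 30) × 10 - 18
Parentheses first: 33 + 30 = 63
Multiply: 63 × 10 = 630
Subtract: 630 - 18 = 612
612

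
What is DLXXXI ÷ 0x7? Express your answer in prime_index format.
Convert DLXXXI (Roman numeral) → 500 + 50 + 10 + 10 + 10 + 1 = 581 (decimal)
Convert 0x7 (hexadecimal) → 7 (decimal)
Compute 581 ÷ 7 = 83
Convert 83 (decimal) → the 23rd prime (prime index)
the 23rd prime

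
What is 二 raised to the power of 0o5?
Convert 二 (Chinese numeral) → 2 (decimal)
Convert 0o5 (octal) → 5 (decimal)
Compute 2 ^ 5 = 32
32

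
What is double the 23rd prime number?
The 23rd prime number = 83
Compute 83 × 2 = 166
166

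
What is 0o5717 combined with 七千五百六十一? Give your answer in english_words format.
Convert 0o5717 (octal) → 5×512 + 7×64 + 1×8 + 7 = 3023 (decimal)
Convert 七千五百六十一 (Chinese numeral) → 7×1000 + 5×100 + 6×10 + 1 = 7561 (decimal)
Compute 3023 + 7561 = 10584
Convert 10584 (decimal) → 10584 = 10×1000 + 5×100 + 84 → ten thousand five hundred eighty-four (English words)
ten thousand five hundred eighty-four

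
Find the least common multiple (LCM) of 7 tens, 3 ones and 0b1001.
Convert 7 tens, 3 ones (place-value notation) → 7×10 + 3 = 73 (decimal)
Convert 0b1001 (binary) → 8 + 1 = 9 (decimal)
Compute lcm(73, 9) = 657
657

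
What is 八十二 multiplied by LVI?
Convert 八十二 (Chinese numeral) → 8×10 + 2 = 82 (decimal)
Convert LVI (Roman numeral) → 50 + 5 + 1 = 56 (decimal)
Compute 82 × 56 = 4592
4592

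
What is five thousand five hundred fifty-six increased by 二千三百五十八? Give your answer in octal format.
Convert five thousand five hundred fifty-six (English words) → 5×1000 + 5×100 + 56 = 5556 (decimal)
Convert 二千三百五十八 (Chinese numeral) → 2×1000 + 3×100 + 5×10 + 8 = 2358 (decimal)
Compute 5556 + 2358 = 7914
Convert 7914 (decimal) → 7914 = 1×4096 + 7×512 + 3×64 + 5×8 + 2 → 0o17352 (octal)
0o17352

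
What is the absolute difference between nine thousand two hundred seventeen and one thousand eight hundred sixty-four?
Convert nine thousand two hundred seventeen (English words) → 9×1000 + 2×100 + 17 = 9217 (decimal)
Convert one thousand eight hundred sixty-four (English words) → 1×1000 + 8×100 + 64 = 1864 (decimal)
Compute |9217 - 1864| = 7353
7353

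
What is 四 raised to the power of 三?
Convert 四 (Chinese numeral) → 4 (decimal)
Convert 三 (Chinese numeral) → 3 (decimal)
Compute 4 ^ 3 = 64
64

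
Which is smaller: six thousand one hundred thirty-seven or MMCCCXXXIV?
Convert six thousand one hundred thirty-seven (English words) → 6×1000 + 1×100 + 37 = 6137 (decimal)
Convert MMCCCXXXIV (Roman numeral) → 1000 + 1000 + 100 + 100 + 100 + 10 + 10 + 10 + 4 = 2334 (decimal)
Compare 6137 vs 2334: smaller = 2334
2334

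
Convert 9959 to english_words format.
Convert 9959 (decimal) → 9959 = 9×1000 + 9×100 + 59 → nine thousand nine hundred fifty-nine (English words)
nine thousand nine hundred fifty-nine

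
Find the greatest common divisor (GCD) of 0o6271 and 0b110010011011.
Convert 0o6271 (octal) → 6×512 + 2×64 + 7×8 + 1 = 3257 (decimal)
Convert 0b110010011011 (binary) → 2048 + 1024 + 128 + 16 + 8 + 2 + 1 = 3227 (decimal)
Compute gcd(3257, 3227) = 1
1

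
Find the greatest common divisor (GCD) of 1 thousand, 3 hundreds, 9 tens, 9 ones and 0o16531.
Convert 1 thousand, 3 hundreds, 9 tens, 9 ones (place-value notation) → 1×1000 + 3×100 + 9×10 + 9 = 1399 (decimal)
Convert 0o16531 (octal) → 1×4096 + 6×512 + 5×64 + 3×8 + 1 = 7513 (decimal)
Compute gcd(1399, 7513) = 1
1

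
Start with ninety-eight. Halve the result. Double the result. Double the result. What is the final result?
Convert ninety-eight (English words) → 98 (decimal)
Start: 98
98 ÷ 2 = 49
49 × 2 = 98
98 × 2 = 196
196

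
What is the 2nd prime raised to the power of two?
Convert the 2nd prime (prime index) → 3 (decimal)
Convert two (English words) → 2 (decimal)
Compute 3 ^ 2 = 9
9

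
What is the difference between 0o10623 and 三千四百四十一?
Convert 0o10623 (octal) → 1×4096 + 6×64 + 2×8 + 3 = 4499 (decimal)
Convert 三千四百四十一 (Chinese numeral) → 3×1000 + 4×100 + 4×10 + 1 = 3441 (decimal)
Difference: |4499 - 3441| = 1058
1058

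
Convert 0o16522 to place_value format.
Convert 0o16522 (octal) → 1×4096 + 6×512 + 5×64 + 2×8 + 2 = 7506 (decimal)
Convert 7506 (decimal) → 7506 = 7×1000 + 5×100 + 6 → 7 thousands, 5 hundreds, 6 ones (place-value notation)
7 thousands, 5 hundreds, 6 ones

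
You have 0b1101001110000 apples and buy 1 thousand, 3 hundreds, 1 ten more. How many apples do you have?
Convert 0b1101001110000 (binary) → 4096 + 2048 + 512 + 64 + 32 + 16 = 6768 (decimal)
Convert 1 thousand, 3 hundreds, 1 ten (place-value notation) → 1×1000 + 3×100 + 1×10 = 1310 (decimal)
Compute 6768 + 1310 = 8078
8078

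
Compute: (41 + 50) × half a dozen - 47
Convert half a dozen (colloquial) → 6 (decimal)
Expression in decimal: (41 + 50) × 6 - 47
Parentheses first: 41 + 50 = 91
Multiply: 91 × 6 = 546
Subtract: 546 - 47 = 499
499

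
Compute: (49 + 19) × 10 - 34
Parentheses first: 49 + 19 = 68
Multiply: 68 × 10 = 680
Subtract: 680 - 34 = 646
646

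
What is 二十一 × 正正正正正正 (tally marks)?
Convert 二十一 (Chinese numeral) → 2×10 + 1 = 21 (decimal)
Convert 正正正正正正 (tally marks) → 5 + 5 + 5 + 5 + 5 + 5 = 30 (decimal)
Compute 21 × 30 = 630
630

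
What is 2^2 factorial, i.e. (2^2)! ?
Convert 2^2 (power) → 4 (decimal)
Compute 4! = 24
24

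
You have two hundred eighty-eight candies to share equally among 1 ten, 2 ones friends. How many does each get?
Convert two hundred eighty-eight (English words) → 2×100 + 88 = 288 (decimal)
Convert 1 ten, 2 ones (place-value notation) → 1×10 + 2 = 12 (decimal)
Compute 288 ÷ 12 = 24
24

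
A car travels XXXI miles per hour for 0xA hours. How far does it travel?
Convert XXXI (Roman numeral) → 10 + 10 + 10 + 1 = 31 (decimal)
Convert 0xA (hexadecimal) → 10 (decimal)
Compute 31 × 10 = 310
310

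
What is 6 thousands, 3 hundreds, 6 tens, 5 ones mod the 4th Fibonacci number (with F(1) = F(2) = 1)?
Convert 6 thousands, 3 hundreds, 6 tens, 5 ones (place-value notation) → 6×1000 + 3×100 + 6×10 + 5 = 6365 (decimal)
Convert the 4th Fibonacci number (with F(1) = F(2) = 1) (Fibonacci index) → 1, 1, 2, 3 → 3 (decimal)
Compute 6365 mod 3 = 2
2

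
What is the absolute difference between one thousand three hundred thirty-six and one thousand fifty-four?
Convert one thousand three hundred thirty-six (English words) → 1×1000 + 3×100 + 36 = 1336 (decimal)
Convert one thousand fifty-four (English words) → 1×1000 + 54 = 1054 (decimal)
Compute |1336 - 1054| = 282
282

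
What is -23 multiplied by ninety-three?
Convert ninety-three (English words) → 93 (decimal)
Compute -23 × 93 = -2139
-2139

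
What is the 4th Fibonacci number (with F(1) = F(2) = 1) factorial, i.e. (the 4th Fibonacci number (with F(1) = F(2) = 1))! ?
Convert the 4th Fibonacci number (with F(1) = F(2) = 1) (Fibonacci index) → 1, 1, 2, 3 → 3 (decimal)
Compute 3! = 6
6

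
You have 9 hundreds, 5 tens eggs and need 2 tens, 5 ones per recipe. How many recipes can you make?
Convert 9 hundreds, 5 tens (place-value notation) → 9×100 + 5×10 = 950 (decimal)
Convert 2 tens, 5 ones (place-value notation) → 2×10 + 5 = 25 (decimal)
Compute 950 ÷ 25 = 38
38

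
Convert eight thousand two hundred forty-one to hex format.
Convert eight thousand two hundred forty-one (English words) → 8×1000 + 2×100 + 41 = 8241 (decimal)
Convert 8241 (decimal) → 8241 = 2×4096 + 3×16 + 1 → 0x2031 (hexadecimal)
0x2031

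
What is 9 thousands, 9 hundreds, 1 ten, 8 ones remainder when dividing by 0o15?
Convert 9 thousands, 9 hundreds, 1 ten, 8 ones (place-value notation) → 9×1000 + 9×100 + 1×10 + 8 = 9918 (decimal)
Convert 0o15 (octal) → 1×8 + 5 = 13 (decimal)
Compute 9918 mod 13 = 12
12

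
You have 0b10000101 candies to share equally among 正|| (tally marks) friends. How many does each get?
Convert 0b10000101 (binary) → 128 + 4 + 1 = 133 (decimal)
Convert 正|| (tally marks) → 5 + 2 = 7 (decimal)
Compute 133 ÷ 7 = 19
19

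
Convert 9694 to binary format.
Convert 9694 (decimal) → 9694 = 8192 + 1024 + 256 + 128 + 64 + 16 + 8 + 4 + 2 → 0b10010111011110 (binary)
0b10010111011110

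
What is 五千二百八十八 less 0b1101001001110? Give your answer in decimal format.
Convert 五千二百八十八 (Chinese numeral) → 5×1000 + 2×100 + 8×10 + 8 = 5288 (decimal)
Convert 0b1101001001110 (binary) → 4096 + 2048 + 512 + 64 + 8 + 4 + 2 = 6734 (decimal)
Compute 5288 - 6734 = -1446
-1446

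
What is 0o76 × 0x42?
Convert 0o76 (octal) → 7×8 + 6 = 62 (decimal)
Convert 0x42 (hexadecimal) → 4×16 + 2 = 66 (decimal)
Compute 62 × 66 = 4092
4092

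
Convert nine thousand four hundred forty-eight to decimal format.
Convert nine thousand four hundred forty-eight (English words) → 9×1000 + 4×100 + 48 = 9448 (decimal)
9448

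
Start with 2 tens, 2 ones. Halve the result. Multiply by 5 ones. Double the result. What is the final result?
Convert 2 tens, 2 ones (place-value notation) → 2×10 + 2 = 22 (decimal)
Start: 22
22 ÷ 2 = 11
Convert 5 ones (place-value notation) → 5 (decimal)
11 × 5 = 55
55 × 2 = 110
110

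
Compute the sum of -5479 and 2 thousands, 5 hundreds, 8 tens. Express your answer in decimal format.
Convert 2 thousands, 5 hundreds, 8 tens (place-value notation) → 2×1000 + 5×100 + 8×10 = 2580 (decimal)
Compute -5479 + 2580 = -2899
-2899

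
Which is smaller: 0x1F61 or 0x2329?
Convert 0x1F61 (hexadecimal) → 1×4096 + 15×256 + 6×16 + 1 = 8033 (decimal)
Convert 0x2329 (hexadecimal) → 2×4096 + 3×256 + 2×16 + 9 = 9001 (decimal)
Compare 8033 vs 9001: smaller = 8033
8033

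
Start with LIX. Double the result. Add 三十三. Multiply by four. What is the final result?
Convert LIX (Roman numeral) → 50 + 9 = 59 (decimal)
Start: 59
59 × 2 = 118
Convert 三十三 (Chinese numeral) → 3×10 + 3 = 33 (decimal)
118 + 33 = 151
Convert four (English words) → 4 (decimal)
151 × 4 = 604
604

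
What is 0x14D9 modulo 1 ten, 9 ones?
Convert 0x14D9 (hexadecimal) → 1×4096 + 4×256 + 13×16 + 9 = 5337 (decimal)
Convert 1 ten, 9 ones (place-value notation) → 1×10 + 9 = 19 (decimal)
Compute 5337 mod 19 = 17
17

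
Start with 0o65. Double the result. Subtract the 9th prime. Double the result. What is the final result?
Convert 0o65 (octal) → 6×8 + 5 = 53 (decimal)
Start: 53
53 × 2 = 106
Convert the 9th prime (prime index) → 23 (decimal)
106 - 23 = 83
83 × 2 = 166
166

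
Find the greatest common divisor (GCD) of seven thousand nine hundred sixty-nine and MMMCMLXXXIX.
Convert seven thousand nine hundred sixty-nine (English words) → 7×1000 + 9×100 + 69 = 7969 (decimal)
Convert MMMCMLXXXIX (Roman numeral) → 1000 + 1000 + 1000 + 900 + 50 + 10 + 10 + 10 + 9 = 3989 (decimal)
Compute gcd(7969, 3989) = 1
1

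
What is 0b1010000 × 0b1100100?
Convert 0b1010000 (binary) → 64 + 16 = 80 (decimal)
Convert 0b1100100 (binary) → 64 + 32 + 4 = 100 (decimal)
Compute 80 × 100 = 8000
8000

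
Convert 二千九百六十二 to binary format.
Convert 二千九百六十二 (Chinese numeral) → 2×1000 + 9×100 + 6×10 + 2 = 2962 (decimal)
Convert 2962 (decimal) → 2962 = 2048 + 512 + 256 + 128 + 16 + 2 → 0b101110010010 (binary)
0b101110010010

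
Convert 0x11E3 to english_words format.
Convert 0x11E3 (hexadecimal) → 1×4096 + 1×256 + 14×16 + 3 = 4579 (decimal)
Convert 4579 (decimal) → 4579 = 4×1000 + 5×100 + 79 → four thousand five hundred seventy-nine (English words)
four thousand five hundred seventy-nine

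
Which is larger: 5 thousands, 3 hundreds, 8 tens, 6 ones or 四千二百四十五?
Convert 5 thousands, 3 hundreds, 8 tens, 6 ones (place-value notation) → 5×1000 + 3×100 + 8×10 + 6 = 5386 (decimal)
Convert 四千二百四十五 (Chinese numeral) → 4×1000 + 2×100 + 4×10 + 5 = 4245 (decimal)
Compare 5386 vs 4245: larger = 5386
5386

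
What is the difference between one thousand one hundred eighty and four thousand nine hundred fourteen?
Convert one thousand one hundred eighty (English words) → 1×1000 + 1×100 + 80 = 1180 (decimal)
Convert four thousand nine hundred fourteen (English words) → 4×1000 + 9×100 + 14 = 4914 (decimal)
Difference: |1180 - 4914| = 3734
3734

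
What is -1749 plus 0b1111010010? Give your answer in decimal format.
Convert 0b1111010010 (binary) → 512 + 256 + 128 + 64 + 16 + 2 = 978 (decimal)
Compute -1749 + 978 = -771
-771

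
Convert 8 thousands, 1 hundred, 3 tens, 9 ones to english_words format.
Convert 8 thousands, 1 hundred, 3 tens, 9 ones (place-value notation) → 8×1000 + 1×100 + 3×10 + 9 = 8139 (decimal)
Convert 8139 (decimal) → 8139 = 8×1000 + 1×100 + 39 → eight thousand one hundred thirty-nine (English words)
eight thousand one hundred thirty-nine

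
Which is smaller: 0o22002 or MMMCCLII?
Convert 0o22002 (octal) → 2×4096 + 2×512 + 2 = 9218 (decimal)
Convert MMMCCLII (Roman numeral) → 1000 + 1000 + 1000 + 100 + 100 + 50 + 1 + 1 = 3252 (decimal)
Compare 9218 vs 3252: smaller = 3252
3252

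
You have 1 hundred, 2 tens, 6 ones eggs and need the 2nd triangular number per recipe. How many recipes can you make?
Convert 1 hundred, 2 tens, 6 ones (place-value notation) → 1×100 + 2×10 + 6 = 126 (decimal)
Convert the 2nd triangular number (triangular index) → 2×3/2 = 3 (decimal)
Compute 126 ÷ 3 = 42
42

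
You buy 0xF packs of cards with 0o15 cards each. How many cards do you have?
Convert 0o15 (octal) → 1×8 + 5 = 13 (decimal)
Convert 0xF (hexadecimal) → 15 (decimal)
Compute 13 × 15 = 195
195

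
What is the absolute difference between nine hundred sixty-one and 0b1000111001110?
Convert nine hundred sixty-one (English words) → 9×100 + 61 = 961 (decimal)
Convert 0b1000111001110 (binary) → 4096 + 256 + 128 + 64 + 8 + 4 + 2 = 4558 (decimal)
Compute |961 - 4558| = 3597
3597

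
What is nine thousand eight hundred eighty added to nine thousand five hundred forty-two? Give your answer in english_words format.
Convert nine thousand eight hundred eighty (English words) → 9×1000 + 8×100 + 80 = 9880 (decimal)
Convert nine thousand five hundred forty-two (English words) → 9×1000 + 5×100 + 42 = 9542 (decimal)
Compute 9880 + 9542 = 19422
Convert 19422 (decimal) → 19422 = 19×1000 + 4×100 + 22 → nineteen thousand four hundred twenty-two (English words)
nineteen thousand four hundred twenty-two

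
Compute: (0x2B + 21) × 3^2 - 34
Convert 0x2B (hexadecimal) → 2×16 + 11 = 43 (decimal)
Convert 3^2 (power) → 9 (decimal)
Expression in decimal: (43 + 21) × 9 - 34
Parentheses first: 43 + 21 = 64
Multiply: 64 × 9 = 576
Subtract: 576 - 34 = 542
542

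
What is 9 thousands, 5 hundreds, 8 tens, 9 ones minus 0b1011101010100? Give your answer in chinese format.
Convert 9 thousands, 5 hundreds, 8 tens, 9 ones (place-value notation) → 9×1000 + 5×100 + 8×10 + 9 = 9589 (decimal)
Convert 0b1011101010100 (binary) → 4096 + 1024 + 512 + 256 + 64 + 16 + 4 = 5972 (decimal)
Compute 9589 - 5972 = 3617
Convert 3617 (decimal) → 3617 = 3×1000 + 6×100 + 1×10 + 7 → 三千六百一十七 (Chinese numeral)
三千六百一十七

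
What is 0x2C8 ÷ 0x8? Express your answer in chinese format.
Convert 0x2C8 (hexadecimal) → 2×256 + 12×16 + 8 = 712 (decimal)
Convert 0x8 (hexadecimal) → 8 (decimal)
Compute 712 ÷ 8 = 89
Convert 89 (decimal) → 89 = 8×10 + 9 → 八十九 (Chinese numeral)
八十九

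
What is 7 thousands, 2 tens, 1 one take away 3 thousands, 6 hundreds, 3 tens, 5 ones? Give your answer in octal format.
Convert 7 thousands, 2 tens, 1 one (place-value notation) → 7×1000 + 2×10 + 1 = 7021 (decimal)
Convert 3 thousands, 6 hundreds, 3 tens, 5 ones (place-value notation) → 3×1000 + 6×100 + 3×10 + 5 = 3635 (decimal)
Compute 7021 - 3635 = 3386
Convert 3386 (decimal) → 3386 = 6×512 + 4×64 + 7×8 + 2 → 0o6472 (octal)
0o6472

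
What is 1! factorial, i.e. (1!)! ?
Convert 1! (factorial) → 1 (decimal)
Compute 1! = 1
1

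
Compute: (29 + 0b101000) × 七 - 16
Convert 0b101000 (binary) → 32 + 8 = 40 (decimal)
Convert 七 (Chinese numeral) → 7 (decimal)
Expression in decimal: (29 + 40) × 7 - 16
Parentheses first: 29 + 40 = 69
Multiply: 69 × 7 = 483
Subtract: 483 - 16 = 467
467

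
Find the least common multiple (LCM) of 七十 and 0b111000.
Convert 七十 (Chinese numeral) → 7×10 = 70 (decimal)
Convert 0b111000 (binary) → 32 + 16 + 8 = 56 (decimal)
Compute lcm(70, 56) = 280
280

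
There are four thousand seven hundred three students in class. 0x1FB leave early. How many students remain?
Convert four thousand seven hundred three (English words) → 4×1000 + 7×100 + 3 = 4703 (decimal)
Convert 0x1FB (hexadecimal) → 1×256 + 15×16 + 11 = 507 (decimal)
Compute 4703 - 507 = 4196
4196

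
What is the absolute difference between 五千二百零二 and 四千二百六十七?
Convert 五千二百零二 (Chinese numeral) → 5×1000 + 2×100 + 2 = 5202 (decimal)
Convert 四千二百六十七 (Chinese numeral) → 4×1000 + 2×100 + 6×10 + 7 = 4267 (decimal)
Compute |5202 - 4267| = 935
935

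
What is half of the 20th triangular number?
The 20th triangular number = 20×21/2 = 210
Compute 210 ÷ 2 = 105
105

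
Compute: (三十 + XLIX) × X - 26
Convert 三十 (Chinese numeral) → 3×10 = 30 (decimal)
Convert XLIX (Roman numeral) → 40 + 9 = 49 (decimal)
Convert X (Roman numeral) → 10 (decimal)
Expression in decimal: (30 + 49) × 10 - 26
Parentheses first: 30 + 49 = 79
Multiply: 79 × 10 = 790
Subtract: 790 - 26 = 764
764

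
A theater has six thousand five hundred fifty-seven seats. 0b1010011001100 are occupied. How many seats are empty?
Convert six thousand five hundred fifty-seven (English words) → 6×1000 + 5×100 + 57 = 6557 (decimal)
Convert 0b1010011001100 (binary) → 4096 + 1024 + 128 + 64 + 8 + 4 = 5324 (decimal)
Compute 6557 - 5324 = 1233
1233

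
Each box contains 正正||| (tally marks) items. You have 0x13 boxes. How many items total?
Convert 正正||| (tally marks) → 5 + 5 + 3 = 13 (decimal)
Convert 0x13 (hexadecimal) → 1×16 + 3 = 19 (decimal)
Compute 13 × 19 = 247
247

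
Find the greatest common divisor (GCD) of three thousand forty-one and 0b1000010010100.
Convert three thousand forty-one (English words) → 3×1000 + 41 = 3041 (decimal)
Convert 0b1000010010100 (binary) → 4096 + 128 + 16 + 4 = 4244 (decimal)
Compute gcd(3041, 4244) = 1
1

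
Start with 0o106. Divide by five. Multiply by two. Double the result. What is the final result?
Convert 0o106 (octal) → 1×64 + 6 = 70 (decimal)
Start: 70
Convert five (English words) → 5 (decimal)
70 ÷ 5 = 14
Convert two (English words) → 2 (decimal)
14 × 2 = 28
28 × 2 = 56
56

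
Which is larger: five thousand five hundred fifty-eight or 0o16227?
Convert five thousand five hundred fifty-eight (English words) → 5×1000 + 5×100 + 58 = 5558 (decimal)
Convert 0o16227 (octal) → 1×4096 + 6×512 + 2×64 + 2×8 + 7 = 7319 (decimal)
Compare 5558 vs 7319: larger = 7319
7319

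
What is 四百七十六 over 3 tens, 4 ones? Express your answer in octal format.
Convert 四百七十六 (Chinese numeral) → 4×100 + 7×10 + 6 = 476 (decimal)
Convert 3 tens, 4 ones (place-value notation) → 3×10 + 4 = 34 (decimal)
Compute 476 ÷ 34 = 14
Convert 14 (decimal) → 14 = 1×8 + 6 → 0o16 (octal)
0o16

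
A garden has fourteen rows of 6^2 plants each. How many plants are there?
Convert 6^2 (power) → 36 (decimal)
Convert fourteen (English words) → 14 (decimal)
Compute 36 × 14 = 504
504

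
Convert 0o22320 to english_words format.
Convert 0o22320 (octal) → 2×4096 + 2×512 + 3×64 + 2×8 = 9424 (decimal)
Convert 9424 (decimal) → 9424 = 9×1000 + 4×100 + 24 → nine thousand four hundred twenty-four (English words)
nine thousand four hundred twenty-four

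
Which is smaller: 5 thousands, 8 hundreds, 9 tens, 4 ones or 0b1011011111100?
Convert 5 thousands, 8 hundreds, 9 tens, 4 ones (place-value notation) → 5×1000 + 8×100 + 9×10 + 4 = 5894 (decimal)
Convert 0b1011011111100 (binary) → 4096 + 1024 + 512 + 128 + 64 + 32 + 16 + 8 + 4 = 5884 (decimal)
Compare 5894 vs 5884: smaller = 5884
5884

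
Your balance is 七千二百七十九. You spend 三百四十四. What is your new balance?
Convert 七千二百七十九 (Chinese numeral) → 7×1000 + 2×100 + 7×10 + 9 = 7279 (decimal)
Convert 三百四十四 (Chinese numeral) → 3×100 + 4×10 + 4 = 344 (decimal)
Compute 7279 - 344 = 6935
6935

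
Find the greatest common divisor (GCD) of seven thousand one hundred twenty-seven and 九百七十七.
Convert seven thousand one hundred twenty-seven (English words) → 7×1000 + 1×100 + 27 = 7127 (decimal)
Convert 九百七十七 (Chinese numeral) → 9×100 + 7×10 + 7 = 977 (decimal)
Compute gcd(7127, 977) = 1
1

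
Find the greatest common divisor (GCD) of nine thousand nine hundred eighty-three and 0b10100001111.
Convert nine thousand nine hundred eighty-three (English words) → 9×1000 + 9×100 + 83 = 9983 (decimal)
Convert 0b10100001111 (binary) → 1024 + 256 + 8 + 4 + 2 + 1 = 1295 (decimal)
Compute gcd(9983, 1295) = 1
1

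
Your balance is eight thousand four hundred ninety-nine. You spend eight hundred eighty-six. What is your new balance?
Convert eight thousand four hundred ninety-nine (English words) → 8×1000 + 4×100 + 99 = 8499 (decimal)
Convert eight hundred eighty-six (English words) → 8×100 + 86 = 886 (decimal)
Compute 8499 - 886 = 7613
7613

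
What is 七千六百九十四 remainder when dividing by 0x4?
Convert 七千六百九十四 (Chinese numeral) → 7×1000 + 6×100 + 9×10 + 4 = 7694 (decimal)
Convert 0x4 (hexadecimal) → 4 (decimal)
Compute 7694 mod 4 = 2
2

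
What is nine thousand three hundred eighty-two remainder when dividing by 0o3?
Convert nine thousand three hundred eighty-two (English words) → 9×1000 + 3×100 + 82 = 9382 (decimal)
Convert 0o3 (octal) → 3 (decimal)
Compute 9382 mod 3 = 1
1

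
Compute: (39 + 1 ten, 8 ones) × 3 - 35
Convert 1 ten, 8 ones (place-value notation) → 1×10 + 8 = 18 (decimal)
Expression in decimal: (39 + 18) × 3 - 35
Parentheses first: 39 + 18 = 57
Multiply: 57 × 3 = 171
Subtract: 171 - 35 = 136
136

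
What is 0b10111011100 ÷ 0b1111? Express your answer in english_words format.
Convert 0b10111011100 (binary) → 1024 + 256 + 128 + 64 + 16 + 8 + 4 = 1500 (decimal)
Convert 0b1111 (binary) → 8 + 4 + 2 + 1 = 15 (decimal)
Compute 1500 ÷ 15 = 100
Convert 100 (decimal) → 100 = 1×100 → one hundred (English words)
one hundred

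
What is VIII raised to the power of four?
Convert VIII (Roman numeral) → 5 + 1 + 1 + 1 = 8 (decimal)
Convert four (English words) → 4 (decimal)
Compute 8 ^ 4 = 4096
4096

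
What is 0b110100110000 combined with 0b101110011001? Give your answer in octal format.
Convert 0b110100110000 (binary) → 2048 + 1024 + 256 + 32 + 16 = 3376 (decimal)
Convert 0b101110011001 (binary) → 2048 + 512 + 256 + 128 + 16 + 8 + 1 = 2969 (decimal)
Compute 3376 + 2969 = 6345
Convert 6345 (decimal) → 6345 = 1×4096 + 4×512 + 3×64 + 1×8 + 1 → 0o14311 (octal)
0o14311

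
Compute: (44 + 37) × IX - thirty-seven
Convert IX (Roman numeral) → 9 (decimal)
Convert thirty-seven (English words) → 37 (decimal)
Expression in decimal: (44 + 37) × 9 - 37
Parentheses first: 44 + 37 = 81
Multiply: 81 × 9 = 729
Subtract: 729 - 37 = 692
692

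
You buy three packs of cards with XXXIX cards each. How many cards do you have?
Convert XXXIX (Roman numeral) → 10 + 10 + 10 + 9 = 39 (decimal)
Convert three (English words) → 3 (decimal)
Compute 39 × 3 = 117
117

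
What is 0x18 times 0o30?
Convert 0x18 (hexadecimal) → 1×16 + 8 = 24 (decimal)
Convert 0o30 (octal) → 3×8 = 24 (decimal)
Compute 24 × 24 = 576
576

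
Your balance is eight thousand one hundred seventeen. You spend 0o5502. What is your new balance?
Convert eight thousand one hundred seventeen (English words) → 8×1000 + 1×100 + 17 = 8117 (decimal)
Convert 0o5502 (octal) → 5×512 + 5×64 + 2 = 2882 (decimal)
Compute 8117 - 2882 = 5235
5235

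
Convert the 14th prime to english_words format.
Convert the 14th prime (prime index) → 43 (decimal)
Convert 43 (decimal) → forty-three (English words)
forty-three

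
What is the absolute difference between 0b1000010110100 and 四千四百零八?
Convert 0b1000010110100 (binary) → 4096 + 128 + 32 + 16 + 4 = 4276 (decimal)
Convert 四千四百零八 (Chinese numeral) → 4×1000 + 4×100 + 8 = 4408 (decimal)
Compute |4276 - 4408| = 132
132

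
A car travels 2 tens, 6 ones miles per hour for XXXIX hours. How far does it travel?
Convert 2 tens, 6 ones (place-value notation) → 2×10 + 6 = 26 (decimal)
Convert XXXIX (Roman numeral) → 10 + 10 + 10 + 9 = 39 (decimal)
Compute 26 × 39 = 1014
1014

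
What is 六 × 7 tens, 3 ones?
Convert 六 (Chinese numeral) → 6 (decimal)
Convert 7 tens, 3 ones (place-value notation) → 7×10 + 3 = 73 (decimal)
Compute 6 × 73 = 438
438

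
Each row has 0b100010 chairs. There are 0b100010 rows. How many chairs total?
Convert 0b100010 (binary) → 32 + 2 = 34 (decimal)
Convert 0b100010 (binary) → 32 + 2 = 34 (decimal)
Compute 34 × 34 = 1156
1156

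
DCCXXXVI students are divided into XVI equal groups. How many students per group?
Convert DCCXXXVI (Roman numeral) → 500 + 100 + 100 + 10 + 10 + 10 + 5 + 1 = 736 (decimal)
Convert XVI (Roman numeral) → 10 + 5 + 1 = 16 (decimal)
Compute 736 ÷ 16 = 46
46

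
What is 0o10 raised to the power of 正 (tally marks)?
Convert 0o10 (octal) → 1×8 = 8 (decimal)
Convert 正 (tally marks) → 5 (decimal)
Compute 8 ^ 5 = 32768
32768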